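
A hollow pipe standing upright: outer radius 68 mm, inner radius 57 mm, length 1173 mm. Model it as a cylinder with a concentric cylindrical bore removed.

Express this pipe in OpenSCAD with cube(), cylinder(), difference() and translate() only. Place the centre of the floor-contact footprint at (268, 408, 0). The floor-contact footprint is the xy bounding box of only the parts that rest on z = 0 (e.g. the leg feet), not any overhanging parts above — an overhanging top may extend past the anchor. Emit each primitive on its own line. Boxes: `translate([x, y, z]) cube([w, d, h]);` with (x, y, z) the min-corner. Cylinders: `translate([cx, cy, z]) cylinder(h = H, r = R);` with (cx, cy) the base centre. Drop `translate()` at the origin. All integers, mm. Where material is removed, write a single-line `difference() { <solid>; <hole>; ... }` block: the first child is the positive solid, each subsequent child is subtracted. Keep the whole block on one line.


difference() { translate([268, 408, 0]) cylinder(h = 1173, r = 68); translate([268, 408, 0]) cylinder(h = 1173, r = 57); }


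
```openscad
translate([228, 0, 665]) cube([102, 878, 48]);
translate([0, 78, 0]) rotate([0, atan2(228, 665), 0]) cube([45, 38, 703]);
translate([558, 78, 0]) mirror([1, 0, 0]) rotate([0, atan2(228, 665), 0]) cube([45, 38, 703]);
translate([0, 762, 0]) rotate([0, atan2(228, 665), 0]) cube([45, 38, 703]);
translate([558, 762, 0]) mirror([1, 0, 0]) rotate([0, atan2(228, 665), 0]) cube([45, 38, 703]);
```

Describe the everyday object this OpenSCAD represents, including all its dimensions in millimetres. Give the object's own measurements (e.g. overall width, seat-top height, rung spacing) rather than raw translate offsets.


A sawhorse. A 102×878×48 mm beam (x, y, z) sits on two A-frame leg pairs. Each pair is two raked legs of 45×38 mm section (38 mm along y) splaying symmetrically in x. Each leg rises 665 mm vertically over 228 mm of horizontal reach and is 703 mm long along its own axis. Every leg's outer bottom edge rests on the floor and its outer top edge meets a bottom edge of the beam — the left legs (tilting toward +x) meet the beam's −x bottom edge, the right legs (their mirror images, tilting toward −x) meet its +x bottom edge — so the leg tops tuck under the beam, the beam's underside is 665 mm above the floor, and the feet are 558 mm apart outside-to-outside with the beam centred between them. The two leg pairs are set in 78 mm from either end of the beam.


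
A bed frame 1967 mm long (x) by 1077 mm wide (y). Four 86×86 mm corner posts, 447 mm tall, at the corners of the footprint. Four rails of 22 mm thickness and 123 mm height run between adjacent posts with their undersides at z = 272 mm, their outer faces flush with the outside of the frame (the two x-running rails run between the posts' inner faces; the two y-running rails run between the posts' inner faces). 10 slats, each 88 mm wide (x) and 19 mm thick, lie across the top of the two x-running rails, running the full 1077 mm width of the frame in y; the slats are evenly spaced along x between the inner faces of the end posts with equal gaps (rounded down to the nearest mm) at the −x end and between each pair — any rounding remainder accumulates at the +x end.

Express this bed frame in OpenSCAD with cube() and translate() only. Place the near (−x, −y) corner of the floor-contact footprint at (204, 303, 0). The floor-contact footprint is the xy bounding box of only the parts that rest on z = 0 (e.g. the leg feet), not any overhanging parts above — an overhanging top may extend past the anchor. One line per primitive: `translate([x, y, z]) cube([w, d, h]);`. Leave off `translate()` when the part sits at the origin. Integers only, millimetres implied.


translate([204, 303, 0]) cube([86, 86, 447]);
translate([204, 1294, 0]) cube([86, 86, 447]);
translate([2085, 303, 0]) cube([86, 86, 447]);
translate([2085, 1294, 0]) cube([86, 86, 447]);
translate([290, 303, 272]) cube([1795, 22, 123]);
translate([290, 1358, 272]) cube([1795, 22, 123]);
translate([204, 389, 272]) cube([22, 905, 123]);
translate([2149, 389, 272]) cube([22, 905, 123]);
translate([373, 303, 395]) cube([88, 1077, 19]);
translate([544, 303, 395]) cube([88, 1077, 19]);
translate([715, 303, 395]) cube([88, 1077, 19]);
translate([886, 303, 395]) cube([88, 1077, 19]);
translate([1057, 303, 395]) cube([88, 1077, 19]);
translate([1228, 303, 395]) cube([88, 1077, 19]);
translate([1399, 303, 395]) cube([88, 1077, 19]);
translate([1570, 303, 395]) cube([88, 1077, 19]);
translate([1741, 303, 395]) cube([88, 1077, 19]);
translate([1912, 303, 395]) cube([88, 1077, 19]);


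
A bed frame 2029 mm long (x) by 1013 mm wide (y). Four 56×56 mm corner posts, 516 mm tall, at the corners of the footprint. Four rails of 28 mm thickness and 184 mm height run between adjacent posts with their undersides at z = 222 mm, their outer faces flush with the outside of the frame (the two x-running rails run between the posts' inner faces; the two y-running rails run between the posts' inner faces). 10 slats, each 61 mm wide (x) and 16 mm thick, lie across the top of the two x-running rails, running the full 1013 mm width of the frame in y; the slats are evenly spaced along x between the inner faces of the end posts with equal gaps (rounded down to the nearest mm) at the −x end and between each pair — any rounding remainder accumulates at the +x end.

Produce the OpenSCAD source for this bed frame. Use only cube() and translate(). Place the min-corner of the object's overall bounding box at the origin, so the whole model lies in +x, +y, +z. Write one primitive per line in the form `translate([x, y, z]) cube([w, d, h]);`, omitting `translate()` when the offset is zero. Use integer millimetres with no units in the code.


cube([56, 56, 516]);
translate([0, 957, 0]) cube([56, 56, 516]);
translate([1973, 0, 0]) cube([56, 56, 516]);
translate([1973, 957, 0]) cube([56, 56, 516]);
translate([56, 0, 222]) cube([1917, 28, 184]);
translate([56, 985, 222]) cube([1917, 28, 184]);
translate([0, 56, 222]) cube([28, 901, 184]);
translate([2001, 56, 222]) cube([28, 901, 184]);
translate([174, 0, 406]) cube([61, 1013, 16]);
translate([353, 0, 406]) cube([61, 1013, 16]);
translate([532, 0, 406]) cube([61, 1013, 16]);
translate([711, 0, 406]) cube([61, 1013, 16]);
translate([890, 0, 406]) cube([61, 1013, 16]);
translate([1069, 0, 406]) cube([61, 1013, 16]);
translate([1248, 0, 406]) cube([61, 1013, 16]);
translate([1427, 0, 406]) cube([61, 1013, 16]);
translate([1606, 0, 406]) cube([61, 1013, 16]);
translate([1785, 0, 406]) cube([61, 1013, 16]);


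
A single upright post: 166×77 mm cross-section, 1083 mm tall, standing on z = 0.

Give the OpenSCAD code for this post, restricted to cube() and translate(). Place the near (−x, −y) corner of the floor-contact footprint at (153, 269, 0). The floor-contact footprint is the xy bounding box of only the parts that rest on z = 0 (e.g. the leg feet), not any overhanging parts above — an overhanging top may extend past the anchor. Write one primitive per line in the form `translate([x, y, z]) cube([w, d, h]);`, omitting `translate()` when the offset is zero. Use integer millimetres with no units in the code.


translate([153, 269, 0]) cube([166, 77, 1083]);


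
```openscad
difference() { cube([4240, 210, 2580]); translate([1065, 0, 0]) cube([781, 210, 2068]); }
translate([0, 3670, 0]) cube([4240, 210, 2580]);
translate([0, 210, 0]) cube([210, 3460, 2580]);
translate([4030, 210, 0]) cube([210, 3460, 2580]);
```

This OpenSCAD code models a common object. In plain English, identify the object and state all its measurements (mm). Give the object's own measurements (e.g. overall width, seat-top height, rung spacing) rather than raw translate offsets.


A single room: four walls, each 2580 mm tall and 210 mm thick, enclosing an outside footprint 4240×3880 mm (x × y), no floor or roof. The front and back walls (−y and +y sides) run the full x-width; the side walls fit between their inner faces. A door opening 781 mm wide and 2068 mm tall is cut through the front wall from the floor up, its −x edge 1065 mm from the wall's −x end.


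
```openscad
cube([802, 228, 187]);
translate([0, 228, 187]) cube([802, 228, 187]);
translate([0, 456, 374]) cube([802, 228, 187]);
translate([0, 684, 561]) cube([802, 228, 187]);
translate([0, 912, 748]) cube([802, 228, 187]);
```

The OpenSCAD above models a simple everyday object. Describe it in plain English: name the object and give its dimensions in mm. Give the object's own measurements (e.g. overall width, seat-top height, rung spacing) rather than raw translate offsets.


A straight staircase of 5 solid steps. Each step is 802 mm wide (x), 228 mm deep (y, the going) and 187 mm tall (the rise). The first step rests on the floor; each subsequent step sits one going further in +y and one rise higher in +z, directly behind and above the previous step with no overlap.


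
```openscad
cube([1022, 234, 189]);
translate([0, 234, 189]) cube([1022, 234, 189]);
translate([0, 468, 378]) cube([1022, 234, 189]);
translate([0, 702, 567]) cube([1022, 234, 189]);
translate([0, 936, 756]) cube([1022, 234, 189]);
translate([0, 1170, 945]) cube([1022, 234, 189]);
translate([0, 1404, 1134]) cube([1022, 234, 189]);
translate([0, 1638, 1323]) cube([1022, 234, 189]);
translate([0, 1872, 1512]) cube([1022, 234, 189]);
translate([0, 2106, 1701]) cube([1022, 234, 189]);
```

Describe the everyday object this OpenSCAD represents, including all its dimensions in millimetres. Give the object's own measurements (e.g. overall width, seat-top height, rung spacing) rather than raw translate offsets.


A straight staircase of 10 solid steps. Each step is 1022 mm wide (x), 234 mm deep (y, the going) and 189 mm tall (the rise). The first step rests on the floor; each subsequent step sits one going further in +y and one rise higher in +z, directly behind and above the previous step with no overlap.


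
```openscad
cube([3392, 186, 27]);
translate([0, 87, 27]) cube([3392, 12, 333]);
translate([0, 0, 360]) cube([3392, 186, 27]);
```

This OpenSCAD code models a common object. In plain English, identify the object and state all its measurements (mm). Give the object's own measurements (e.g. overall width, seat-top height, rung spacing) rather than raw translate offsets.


An I-beam lying along x, 3392 mm long. Overall section height 387 mm. Two flanges 186 mm wide (y) and 27 mm thick, one on the floor and one at the top; a web 12 mm thick runs between them, centred on the flange width.


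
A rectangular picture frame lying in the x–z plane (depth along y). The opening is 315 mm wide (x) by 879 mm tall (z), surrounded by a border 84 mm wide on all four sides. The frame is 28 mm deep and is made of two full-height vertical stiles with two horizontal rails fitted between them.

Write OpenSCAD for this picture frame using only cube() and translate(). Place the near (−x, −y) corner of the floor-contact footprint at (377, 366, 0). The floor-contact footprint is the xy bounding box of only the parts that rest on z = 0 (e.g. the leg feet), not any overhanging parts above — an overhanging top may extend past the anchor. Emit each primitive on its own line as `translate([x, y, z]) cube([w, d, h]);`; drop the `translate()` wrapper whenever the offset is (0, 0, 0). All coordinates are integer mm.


translate([377, 366, 0]) cube([84, 28, 1047]);
translate([776, 366, 0]) cube([84, 28, 1047]);
translate([461, 366, 0]) cube([315, 28, 84]);
translate([461, 366, 963]) cube([315, 28, 84]);


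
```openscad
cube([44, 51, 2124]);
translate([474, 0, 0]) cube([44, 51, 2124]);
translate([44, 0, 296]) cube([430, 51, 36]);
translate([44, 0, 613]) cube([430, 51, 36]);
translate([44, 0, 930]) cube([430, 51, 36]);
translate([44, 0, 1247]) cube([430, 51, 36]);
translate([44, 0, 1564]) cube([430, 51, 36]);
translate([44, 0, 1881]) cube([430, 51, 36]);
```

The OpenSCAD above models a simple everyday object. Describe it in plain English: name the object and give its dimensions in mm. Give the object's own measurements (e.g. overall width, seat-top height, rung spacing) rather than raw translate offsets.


A straight ladder. Two 44×51 mm vertical rails, 2124 mm tall, stand 518 mm apart (outside-to-outside) with their front faces coplanar on the −y side. 6 rungs, each 51 mm deep and 36 mm tall, span between the inner faces of the rails, front faces flush with the rails. The lowest rung's underside is at z = 296 mm and rungs are spaced 317 mm apart (underside to underside).


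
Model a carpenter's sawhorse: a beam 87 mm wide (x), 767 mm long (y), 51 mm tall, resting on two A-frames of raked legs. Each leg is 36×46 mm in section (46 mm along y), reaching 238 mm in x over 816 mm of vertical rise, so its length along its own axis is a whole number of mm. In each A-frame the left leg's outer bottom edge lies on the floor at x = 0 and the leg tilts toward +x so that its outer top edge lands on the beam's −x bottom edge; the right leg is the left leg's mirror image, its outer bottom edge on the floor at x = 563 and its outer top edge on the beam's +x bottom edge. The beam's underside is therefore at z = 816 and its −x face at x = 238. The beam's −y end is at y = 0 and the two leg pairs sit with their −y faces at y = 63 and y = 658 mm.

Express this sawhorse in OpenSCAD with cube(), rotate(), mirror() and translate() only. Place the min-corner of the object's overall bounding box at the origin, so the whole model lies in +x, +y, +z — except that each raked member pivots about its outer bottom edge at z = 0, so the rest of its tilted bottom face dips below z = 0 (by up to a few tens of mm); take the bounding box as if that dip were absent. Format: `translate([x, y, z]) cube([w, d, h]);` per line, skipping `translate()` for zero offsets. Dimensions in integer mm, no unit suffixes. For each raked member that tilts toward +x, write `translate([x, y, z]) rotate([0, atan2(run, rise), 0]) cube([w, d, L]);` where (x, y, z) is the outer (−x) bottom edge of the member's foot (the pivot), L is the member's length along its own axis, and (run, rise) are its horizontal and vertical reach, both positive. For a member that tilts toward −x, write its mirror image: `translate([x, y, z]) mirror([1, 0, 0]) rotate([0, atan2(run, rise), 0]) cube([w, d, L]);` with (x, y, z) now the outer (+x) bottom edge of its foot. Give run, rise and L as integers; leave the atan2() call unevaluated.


// leg length = √(238² + 816²) = 850
// right-leg outer foot x = 2·238 + 87 = 563
// beam min-corner = (238, 0, 816)
translate([238, 0, 816]) cube([87, 767, 51]);
translate([0, 63, 0]) rotate([0, atan2(238, 816), 0]) cube([36, 46, 850]);
translate([563, 63, 0]) mirror([1, 0, 0]) rotate([0, atan2(238, 816), 0]) cube([36, 46, 850]);
translate([0, 658, 0]) rotate([0, atan2(238, 816), 0]) cube([36, 46, 850]);
translate([563, 658, 0]) mirror([1, 0, 0]) rotate([0, atan2(238, 816), 0]) cube([36, 46, 850]);


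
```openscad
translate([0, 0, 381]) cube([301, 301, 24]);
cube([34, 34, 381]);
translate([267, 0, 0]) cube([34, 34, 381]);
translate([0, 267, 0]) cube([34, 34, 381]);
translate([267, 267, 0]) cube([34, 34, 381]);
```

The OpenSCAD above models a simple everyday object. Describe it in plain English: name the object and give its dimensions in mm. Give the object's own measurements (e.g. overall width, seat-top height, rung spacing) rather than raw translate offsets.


A four-legged stool. The seat is a 301×301×24 mm slab whose top surface is at z = 405 mm; four square legs, each 34×34 mm in cross-section, run from the floor (z = 0) to the underside of the seat, each flush with a corner of the seat.


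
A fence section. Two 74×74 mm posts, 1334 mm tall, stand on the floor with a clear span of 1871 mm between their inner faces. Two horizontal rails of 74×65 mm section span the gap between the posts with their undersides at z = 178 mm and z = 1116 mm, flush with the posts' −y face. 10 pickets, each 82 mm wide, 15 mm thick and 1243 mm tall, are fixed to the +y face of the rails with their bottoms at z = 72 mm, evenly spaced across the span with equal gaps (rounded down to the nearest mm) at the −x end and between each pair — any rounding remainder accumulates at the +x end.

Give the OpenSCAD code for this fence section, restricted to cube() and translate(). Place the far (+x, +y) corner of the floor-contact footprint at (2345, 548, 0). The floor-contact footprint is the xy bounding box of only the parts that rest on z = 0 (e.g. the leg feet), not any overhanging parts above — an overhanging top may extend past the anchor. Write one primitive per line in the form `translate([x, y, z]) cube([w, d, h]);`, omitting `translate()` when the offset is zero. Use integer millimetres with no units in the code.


translate([326, 474, 0]) cube([74, 74, 1334]);
translate([2271, 474, 0]) cube([74, 74, 1334]);
translate([400, 474, 178]) cube([1871, 74, 65]);
translate([400, 474, 1116]) cube([1871, 74, 65]);
translate([495, 548, 72]) cube([82, 15, 1243]);
translate([672, 548, 72]) cube([82, 15, 1243]);
translate([849, 548, 72]) cube([82, 15, 1243]);
translate([1026, 548, 72]) cube([82, 15, 1243]);
translate([1203, 548, 72]) cube([82, 15, 1243]);
translate([1380, 548, 72]) cube([82, 15, 1243]);
translate([1557, 548, 72]) cube([82, 15, 1243]);
translate([1734, 548, 72]) cube([82, 15, 1243]);
translate([1911, 548, 72]) cube([82, 15, 1243]);
translate([2088, 548, 72]) cube([82, 15, 1243]);


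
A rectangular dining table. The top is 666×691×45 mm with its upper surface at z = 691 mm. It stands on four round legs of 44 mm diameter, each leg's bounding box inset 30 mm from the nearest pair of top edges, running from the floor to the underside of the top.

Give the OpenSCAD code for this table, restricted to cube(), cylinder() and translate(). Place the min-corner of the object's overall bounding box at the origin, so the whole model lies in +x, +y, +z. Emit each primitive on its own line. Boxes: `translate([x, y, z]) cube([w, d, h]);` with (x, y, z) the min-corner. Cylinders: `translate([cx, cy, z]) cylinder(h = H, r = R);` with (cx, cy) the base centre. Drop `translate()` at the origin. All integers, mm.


// leg_h = 691 - 45 = 646
translate([0, 0, 646]) cube([666, 691, 45]);
translate([52, 52, 0]) cylinder(h = 646, r = 22);
translate([614, 52, 0]) cylinder(h = 646, r = 22);
translate([52, 639, 0]) cylinder(h = 646, r = 22);
translate([614, 639, 0]) cylinder(h = 646, r = 22);


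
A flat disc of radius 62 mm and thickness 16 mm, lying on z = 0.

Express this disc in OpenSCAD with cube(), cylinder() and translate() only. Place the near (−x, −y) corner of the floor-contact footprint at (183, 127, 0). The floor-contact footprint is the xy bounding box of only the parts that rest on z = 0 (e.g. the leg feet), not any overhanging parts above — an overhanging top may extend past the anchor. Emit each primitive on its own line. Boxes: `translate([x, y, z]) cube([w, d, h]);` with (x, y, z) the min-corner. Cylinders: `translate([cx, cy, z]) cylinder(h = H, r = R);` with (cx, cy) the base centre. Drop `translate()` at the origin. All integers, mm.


translate([245, 189, 0]) cylinder(h = 16, r = 62);


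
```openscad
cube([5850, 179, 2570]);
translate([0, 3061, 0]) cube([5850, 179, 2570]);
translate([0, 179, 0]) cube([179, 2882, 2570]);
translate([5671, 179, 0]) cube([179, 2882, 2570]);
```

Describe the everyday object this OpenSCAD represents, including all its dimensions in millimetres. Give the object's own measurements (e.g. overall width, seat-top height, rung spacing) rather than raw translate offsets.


The wall frame of a small rectangular building: four walls, each 2570 mm tall and 179 mm thick, enclosing a footprint 5850 mm (x) by 3240 mm (y) outside-to-outside, with no floor or roof. The front and back walls (the −y and +y sides) span the full width; the two side walls fit between them.


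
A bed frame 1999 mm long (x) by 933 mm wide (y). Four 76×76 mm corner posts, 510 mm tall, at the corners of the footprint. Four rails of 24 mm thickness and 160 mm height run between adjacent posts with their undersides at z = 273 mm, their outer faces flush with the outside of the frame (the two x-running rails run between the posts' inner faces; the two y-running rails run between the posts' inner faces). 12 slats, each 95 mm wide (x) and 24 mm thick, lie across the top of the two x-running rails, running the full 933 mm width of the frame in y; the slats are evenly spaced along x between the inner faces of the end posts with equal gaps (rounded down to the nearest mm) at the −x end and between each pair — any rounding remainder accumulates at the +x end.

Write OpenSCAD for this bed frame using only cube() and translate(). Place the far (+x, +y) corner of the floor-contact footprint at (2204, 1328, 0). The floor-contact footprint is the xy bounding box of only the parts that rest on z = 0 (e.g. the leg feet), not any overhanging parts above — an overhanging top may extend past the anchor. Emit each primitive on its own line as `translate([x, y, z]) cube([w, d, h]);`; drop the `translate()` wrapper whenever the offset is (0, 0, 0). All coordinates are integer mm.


// slat z = rail_z + rail_h = 273 + 160 = 433
// slat gap = ⌊(1847 − 12·95) / 13⌋ = 54
translate([205, 395, 0]) cube([76, 76, 510]);
translate([205, 1252, 0]) cube([76, 76, 510]);
translate([2128, 395, 0]) cube([76, 76, 510]);
translate([2128, 1252, 0]) cube([76, 76, 510]);
translate([281, 395, 273]) cube([1847, 24, 160]);
translate([281, 1304, 273]) cube([1847, 24, 160]);
translate([205, 471, 273]) cube([24, 781, 160]);
translate([2180, 471, 273]) cube([24, 781, 160]);
translate([335, 395, 433]) cube([95, 933, 24]);
translate([484, 395, 433]) cube([95, 933, 24]);
translate([633, 395, 433]) cube([95, 933, 24]);
translate([782, 395, 433]) cube([95, 933, 24]);
translate([931, 395, 433]) cube([95, 933, 24]);
translate([1080, 395, 433]) cube([95, 933, 24]);
translate([1229, 395, 433]) cube([95, 933, 24]);
translate([1378, 395, 433]) cube([95, 933, 24]);
translate([1527, 395, 433]) cube([95, 933, 24]);
translate([1676, 395, 433]) cube([95, 933, 24]);
translate([1825, 395, 433]) cube([95, 933, 24]);
translate([1974, 395, 433]) cube([95, 933, 24]);


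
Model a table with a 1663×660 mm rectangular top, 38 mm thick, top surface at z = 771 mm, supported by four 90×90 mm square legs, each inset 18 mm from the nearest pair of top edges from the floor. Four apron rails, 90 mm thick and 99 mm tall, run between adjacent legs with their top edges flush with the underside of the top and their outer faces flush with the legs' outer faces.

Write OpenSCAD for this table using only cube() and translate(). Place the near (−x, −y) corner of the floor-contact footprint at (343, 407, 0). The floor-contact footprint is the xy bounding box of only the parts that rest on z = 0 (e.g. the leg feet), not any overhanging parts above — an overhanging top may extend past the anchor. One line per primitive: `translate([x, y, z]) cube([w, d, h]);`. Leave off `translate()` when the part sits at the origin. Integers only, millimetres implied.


// leg_h = 771 - 38 = 733
// apron z = 733 - 99 = 634
translate([325, 389, 733]) cube([1663, 660, 38]);
translate([343, 407, 0]) cube([90, 90, 733]);
translate([1880, 407, 0]) cube([90, 90, 733]);
translate([343, 941, 0]) cube([90, 90, 733]);
translate([1880, 941, 0]) cube([90, 90, 733]);
translate([433, 407, 634]) cube([1447, 90, 99]);
translate([433, 941, 634]) cube([1447, 90, 99]);
translate([343, 497, 634]) cube([90, 444, 99]);
translate([1880, 497, 634]) cube([90, 444, 99]);


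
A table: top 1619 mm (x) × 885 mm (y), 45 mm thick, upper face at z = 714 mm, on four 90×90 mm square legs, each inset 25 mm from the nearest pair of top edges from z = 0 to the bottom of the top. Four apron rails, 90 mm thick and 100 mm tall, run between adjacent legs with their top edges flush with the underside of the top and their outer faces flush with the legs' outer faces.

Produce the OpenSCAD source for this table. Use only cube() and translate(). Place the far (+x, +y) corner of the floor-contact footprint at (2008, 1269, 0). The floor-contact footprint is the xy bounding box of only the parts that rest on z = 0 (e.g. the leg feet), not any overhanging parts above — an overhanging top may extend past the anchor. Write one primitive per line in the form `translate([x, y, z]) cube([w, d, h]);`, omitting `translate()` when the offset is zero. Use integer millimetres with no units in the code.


translate([414, 409, 669]) cube([1619, 885, 45]);
translate([439, 434, 0]) cube([90, 90, 669]);
translate([1918, 434, 0]) cube([90, 90, 669]);
translate([439, 1179, 0]) cube([90, 90, 669]);
translate([1918, 1179, 0]) cube([90, 90, 669]);
translate([529, 434, 569]) cube([1389, 90, 100]);
translate([529, 1179, 569]) cube([1389, 90, 100]);
translate([439, 524, 569]) cube([90, 655, 100]);
translate([1918, 524, 569]) cube([90, 655, 100]);


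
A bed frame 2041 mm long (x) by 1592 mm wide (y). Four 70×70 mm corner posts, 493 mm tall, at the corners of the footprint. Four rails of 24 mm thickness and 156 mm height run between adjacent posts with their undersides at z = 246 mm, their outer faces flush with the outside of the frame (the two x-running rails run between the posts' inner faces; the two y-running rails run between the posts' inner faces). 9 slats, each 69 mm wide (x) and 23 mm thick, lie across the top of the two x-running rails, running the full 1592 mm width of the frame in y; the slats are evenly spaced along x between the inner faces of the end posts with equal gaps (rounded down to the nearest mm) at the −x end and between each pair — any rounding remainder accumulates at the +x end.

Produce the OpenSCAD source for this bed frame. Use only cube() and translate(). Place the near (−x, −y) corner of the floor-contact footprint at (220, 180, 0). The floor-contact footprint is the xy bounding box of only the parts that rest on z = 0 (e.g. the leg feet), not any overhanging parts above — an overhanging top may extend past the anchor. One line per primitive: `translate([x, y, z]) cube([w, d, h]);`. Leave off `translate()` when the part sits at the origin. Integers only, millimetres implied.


translate([220, 180, 0]) cube([70, 70, 493]);
translate([220, 1702, 0]) cube([70, 70, 493]);
translate([2191, 180, 0]) cube([70, 70, 493]);
translate([2191, 1702, 0]) cube([70, 70, 493]);
translate([290, 180, 246]) cube([1901, 24, 156]);
translate([290, 1748, 246]) cube([1901, 24, 156]);
translate([220, 250, 246]) cube([24, 1452, 156]);
translate([2237, 250, 246]) cube([24, 1452, 156]);
translate([418, 180, 402]) cube([69, 1592, 23]);
translate([615, 180, 402]) cube([69, 1592, 23]);
translate([812, 180, 402]) cube([69, 1592, 23]);
translate([1009, 180, 402]) cube([69, 1592, 23]);
translate([1206, 180, 402]) cube([69, 1592, 23]);
translate([1403, 180, 402]) cube([69, 1592, 23]);
translate([1600, 180, 402]) cube([69, 1592, 23]);
translate([1797, 180, 402]) cube([69, 1592, 23]);
translate([1994, 180, 402]) cube([69, 1592, 23]);


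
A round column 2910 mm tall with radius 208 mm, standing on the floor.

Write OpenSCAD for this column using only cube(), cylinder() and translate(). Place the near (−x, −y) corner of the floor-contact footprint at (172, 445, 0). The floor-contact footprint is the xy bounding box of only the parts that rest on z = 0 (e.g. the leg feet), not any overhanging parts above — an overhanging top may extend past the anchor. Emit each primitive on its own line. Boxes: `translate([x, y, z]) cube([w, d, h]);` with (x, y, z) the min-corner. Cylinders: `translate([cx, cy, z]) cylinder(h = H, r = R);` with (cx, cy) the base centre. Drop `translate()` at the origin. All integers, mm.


translate([380, 653, 0]) cylinder(h = 2910, r = 208);


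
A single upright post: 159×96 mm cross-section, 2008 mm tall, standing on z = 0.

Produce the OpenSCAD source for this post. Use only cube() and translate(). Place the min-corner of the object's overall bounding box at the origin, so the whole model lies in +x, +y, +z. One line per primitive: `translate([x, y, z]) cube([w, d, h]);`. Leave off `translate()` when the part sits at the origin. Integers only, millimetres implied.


cube([159, 96, 2008]);


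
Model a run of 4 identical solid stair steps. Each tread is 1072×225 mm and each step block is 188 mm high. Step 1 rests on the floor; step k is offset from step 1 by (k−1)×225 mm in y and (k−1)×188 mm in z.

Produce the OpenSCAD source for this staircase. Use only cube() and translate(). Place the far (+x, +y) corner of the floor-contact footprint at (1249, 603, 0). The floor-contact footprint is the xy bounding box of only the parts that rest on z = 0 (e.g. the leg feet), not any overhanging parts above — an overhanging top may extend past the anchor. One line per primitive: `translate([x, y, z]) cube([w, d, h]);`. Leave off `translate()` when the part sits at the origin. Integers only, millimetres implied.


translate([177, 378, 0]) cube([1072, 225, 188]);
translate([177, 603, 188]) cube([1072, 225, 188]);
translate([177, 828, 376]) cube([1072, 225, 188]);
translate([177, 1053, 564]) cube([1072, 225, 188]);


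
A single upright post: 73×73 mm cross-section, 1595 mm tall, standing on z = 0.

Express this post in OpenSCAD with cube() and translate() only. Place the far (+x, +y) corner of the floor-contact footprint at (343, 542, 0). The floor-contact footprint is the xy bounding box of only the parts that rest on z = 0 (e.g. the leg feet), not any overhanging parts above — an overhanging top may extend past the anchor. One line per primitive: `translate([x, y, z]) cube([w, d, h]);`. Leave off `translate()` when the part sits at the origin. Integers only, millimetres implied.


translate([270, 469, 0]) cube([73, 73, 1595]);


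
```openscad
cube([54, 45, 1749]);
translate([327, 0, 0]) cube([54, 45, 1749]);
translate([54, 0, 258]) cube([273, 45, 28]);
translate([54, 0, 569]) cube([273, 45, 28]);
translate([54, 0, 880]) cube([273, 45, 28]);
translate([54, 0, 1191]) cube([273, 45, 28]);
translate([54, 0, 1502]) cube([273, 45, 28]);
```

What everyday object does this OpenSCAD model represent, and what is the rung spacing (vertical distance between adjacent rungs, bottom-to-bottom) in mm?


A ladder. The rung spacing is 311 mm.

Two tall 54×45 posts with 5 short bars between them — a ladder. Adjacent rungs sit at z = 258 and z = 569, so the spacing is 569 − 258 = 311 mm.


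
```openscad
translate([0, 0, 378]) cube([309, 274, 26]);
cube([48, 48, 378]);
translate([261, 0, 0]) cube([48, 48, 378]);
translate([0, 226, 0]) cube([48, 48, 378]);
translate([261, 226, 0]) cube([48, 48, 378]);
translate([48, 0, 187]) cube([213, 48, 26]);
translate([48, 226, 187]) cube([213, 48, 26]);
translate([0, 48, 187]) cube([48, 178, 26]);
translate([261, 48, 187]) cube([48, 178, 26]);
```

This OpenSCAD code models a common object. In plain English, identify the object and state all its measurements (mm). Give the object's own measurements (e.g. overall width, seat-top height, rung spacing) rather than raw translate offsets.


A simple wooden stool: a rectangular seat 309 mm (x) by 274 mm (y), 26 mm thick, top face at z = 404 mm, on four square legs, each 48×48 mm in cross-section. The legs rest on z = 0, each flush with a corner of the seat. Four stretchers, 48 mm wide and 26 mm tall, connect adjacent legs with their undersides at z = 187 mm, each running between the inner faces of the legs it joins and aligned with the legs' outer faces on the other axis.


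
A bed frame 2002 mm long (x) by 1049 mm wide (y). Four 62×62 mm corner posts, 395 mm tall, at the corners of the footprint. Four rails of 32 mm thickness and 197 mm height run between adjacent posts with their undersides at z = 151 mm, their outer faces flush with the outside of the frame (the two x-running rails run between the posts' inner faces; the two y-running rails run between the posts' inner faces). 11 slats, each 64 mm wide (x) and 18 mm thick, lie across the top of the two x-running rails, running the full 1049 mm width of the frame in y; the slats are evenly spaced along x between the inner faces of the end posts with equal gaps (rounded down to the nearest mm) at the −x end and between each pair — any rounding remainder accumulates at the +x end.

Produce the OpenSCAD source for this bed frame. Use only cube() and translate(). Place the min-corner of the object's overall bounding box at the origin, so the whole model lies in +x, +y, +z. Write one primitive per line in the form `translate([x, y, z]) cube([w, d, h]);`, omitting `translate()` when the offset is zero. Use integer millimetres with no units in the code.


cube([62, 62, 395]);
translate([0, 987, 0]) cube([62, 62, 395]);
translate([1940, 0, 0]) cube([62, 62, 395]);
translate([1940, 987, 0]) cube([62, 62, 395]);
translate([62, 0, 151]) cube([1878, 32, 197]);
translate([62, 1017, 151]) cube([1878, 32, 197]);
translate([0, 62, 151]) cube([32, 925, 197]);
translate([1970, 62, 151]) cube([32, 925, 197]);
translate([159, 0, 348]) cube([64, 1049, 18]);
translate([320, 0, 348]) cube([64, 1049, 18]);
translate([481, 0, 348]) cube([64, 1049, 18]);
translate([642, 0, 348]) cube([64, 1049, 18]);
translate([803, 0, 348]) cube([64, 1049, 18]);
translate([964, 0, 348]) cube([64, 1049, 18]);
translate([1125, 0, 348]) cube([64, 1049, 18]);
translate([1286, 0, 348]) cube([64, 1049, 18]);
translate([1447, 0, 348]) cube([64, 1049, 18]);
translate([1608, 0, 348]) cube([64, 1049, 18]);
translate([1769, 0, 348]) cube([64, 1049, 18]);


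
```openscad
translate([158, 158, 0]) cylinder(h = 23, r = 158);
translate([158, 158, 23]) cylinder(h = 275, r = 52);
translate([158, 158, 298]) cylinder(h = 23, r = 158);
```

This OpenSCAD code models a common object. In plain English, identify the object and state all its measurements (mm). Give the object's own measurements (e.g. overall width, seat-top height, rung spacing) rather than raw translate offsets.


A spool: two coaxial disc flanges of radius 158 mm and thickness 23 mm, joined by a core cylinder of radius 52 mm and height 275 mm. The lower flange rests on z = 0 and the three cylinders share a vertical axis.


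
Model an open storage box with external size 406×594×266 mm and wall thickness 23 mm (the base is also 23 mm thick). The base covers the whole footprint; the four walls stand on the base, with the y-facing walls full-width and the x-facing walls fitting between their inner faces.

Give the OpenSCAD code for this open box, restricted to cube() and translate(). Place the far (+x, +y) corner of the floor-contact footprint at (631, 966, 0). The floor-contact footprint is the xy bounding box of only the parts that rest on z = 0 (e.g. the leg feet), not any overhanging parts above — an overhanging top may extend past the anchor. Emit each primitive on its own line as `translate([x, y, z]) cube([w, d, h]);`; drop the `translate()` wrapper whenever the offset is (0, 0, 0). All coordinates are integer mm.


translate([225, 372, 0]) cube([406, 594, 23]);
translate([225, 372, 23]) cube([406, 23, 243]);
translate([225, 943, 23]) cube([406, 23, 243]);
translate([225, 395, 23]) cube([23, 548, 243]);
translate([608, 395, 23]) cube([23, 548, 243]);


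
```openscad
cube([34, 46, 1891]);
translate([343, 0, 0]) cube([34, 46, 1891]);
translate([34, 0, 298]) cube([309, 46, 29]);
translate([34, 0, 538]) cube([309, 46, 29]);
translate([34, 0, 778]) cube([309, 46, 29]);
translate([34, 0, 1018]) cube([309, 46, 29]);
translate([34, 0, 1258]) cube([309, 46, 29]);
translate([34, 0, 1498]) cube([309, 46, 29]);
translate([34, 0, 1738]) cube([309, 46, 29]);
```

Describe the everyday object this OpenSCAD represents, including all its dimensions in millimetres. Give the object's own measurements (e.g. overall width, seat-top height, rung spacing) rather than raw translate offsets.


A straight ladder. Two 34×46 mm vertical rails, 1891 mm tall, stand 377 mm apart (outside-to-outside) with their front faces coplanar on the −y side. 7 rungs, each 46 mm deep and 29 mm tall, span between the inner faces of the rails, front faces flush with the rails. The lowest rung's underside is at z = 298 mm and rungs are spaced 240 mm apart (underside to underside).


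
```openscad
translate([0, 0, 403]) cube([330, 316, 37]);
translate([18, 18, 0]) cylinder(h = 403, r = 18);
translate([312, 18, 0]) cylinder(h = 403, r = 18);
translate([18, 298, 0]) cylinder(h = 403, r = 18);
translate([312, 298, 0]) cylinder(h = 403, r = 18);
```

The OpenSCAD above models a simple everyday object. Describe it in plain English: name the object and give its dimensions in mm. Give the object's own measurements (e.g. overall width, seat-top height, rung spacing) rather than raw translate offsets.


A four-legged stool. The seat is a 330×316×37 mm slab whose top surface is at z = 440 mm; four round legs, each 36 mm in diameter, run from the floor (z = 0) to the underside of the seat, each leg's axis is inset half a diameter from the nearest pair of seat edges (so the leg's bounding box is flush with the corner).


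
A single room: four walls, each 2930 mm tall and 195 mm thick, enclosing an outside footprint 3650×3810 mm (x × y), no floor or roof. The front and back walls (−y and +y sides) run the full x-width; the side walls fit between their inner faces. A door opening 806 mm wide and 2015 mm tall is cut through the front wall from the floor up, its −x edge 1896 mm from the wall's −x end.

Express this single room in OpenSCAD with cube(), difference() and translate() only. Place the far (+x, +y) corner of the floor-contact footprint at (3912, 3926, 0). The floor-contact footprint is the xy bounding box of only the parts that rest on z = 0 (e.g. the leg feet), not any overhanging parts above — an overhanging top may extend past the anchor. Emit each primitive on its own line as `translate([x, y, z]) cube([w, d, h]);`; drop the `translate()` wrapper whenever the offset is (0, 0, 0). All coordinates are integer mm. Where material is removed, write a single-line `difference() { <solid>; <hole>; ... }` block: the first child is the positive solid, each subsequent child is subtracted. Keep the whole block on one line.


difference() { translate([262, 116, 0]) cube([3650, 195, 2930]); translate([2158, 116, 0]) cube([806, 195, 2015]); }
translate([262, 3731, 0]) cube([3650, 195, 2930]);
translate([262, 311, 0]) cube([195, 3420, 2930]);
translate([3717, 311, 0]) cube([195, 3420, 2930]);


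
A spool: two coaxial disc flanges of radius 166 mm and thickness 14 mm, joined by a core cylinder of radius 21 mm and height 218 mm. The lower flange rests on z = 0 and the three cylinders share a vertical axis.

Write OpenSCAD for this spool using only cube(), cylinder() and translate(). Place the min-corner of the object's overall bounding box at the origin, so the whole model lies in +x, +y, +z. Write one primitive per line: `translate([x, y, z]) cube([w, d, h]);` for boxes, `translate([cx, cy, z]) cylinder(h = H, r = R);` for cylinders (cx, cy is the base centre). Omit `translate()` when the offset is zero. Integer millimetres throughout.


translate([166, 166, 0]) cylinder(h = 14, r = 166);
translate([166, 166, 14]) cylinder(h = 218, r = 21);
translate([166, 166, 232]) cylinder(h = 14, r = 166);


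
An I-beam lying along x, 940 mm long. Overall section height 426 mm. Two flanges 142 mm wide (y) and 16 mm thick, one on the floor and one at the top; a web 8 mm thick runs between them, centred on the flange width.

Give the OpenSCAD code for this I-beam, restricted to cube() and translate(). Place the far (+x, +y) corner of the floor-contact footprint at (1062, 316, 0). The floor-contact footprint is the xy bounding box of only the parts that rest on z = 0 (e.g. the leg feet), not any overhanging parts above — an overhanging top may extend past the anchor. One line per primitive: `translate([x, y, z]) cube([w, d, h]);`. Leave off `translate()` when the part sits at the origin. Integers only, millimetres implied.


translate([122, 174, 0]) cube([940, 142, 16]);
translate([122, 241, 16]) cube([940, 8, 394]);
translate([122, 174, 410]) cube([940, 142, 16]);


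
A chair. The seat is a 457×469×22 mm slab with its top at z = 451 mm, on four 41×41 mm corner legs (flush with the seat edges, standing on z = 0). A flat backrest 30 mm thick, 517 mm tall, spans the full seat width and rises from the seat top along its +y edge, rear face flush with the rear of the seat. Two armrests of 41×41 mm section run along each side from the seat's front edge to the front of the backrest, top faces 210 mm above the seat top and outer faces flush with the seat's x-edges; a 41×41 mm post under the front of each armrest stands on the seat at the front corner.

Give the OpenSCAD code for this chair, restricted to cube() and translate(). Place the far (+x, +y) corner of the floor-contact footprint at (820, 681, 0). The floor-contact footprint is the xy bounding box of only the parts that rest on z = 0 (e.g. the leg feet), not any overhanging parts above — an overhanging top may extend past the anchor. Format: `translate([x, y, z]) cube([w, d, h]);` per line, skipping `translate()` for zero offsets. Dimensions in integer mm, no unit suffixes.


// leg_h = 451 - 22 = 429
// arm post h = 210 - 41 = 169
translate([363, 212, 429]) cube([457, 469, 22]);
translate([363, 212, 0]) cube([41, 41, 429]);
translate([779, 212, 0]) cube([41, 41, 429]);
translate([363, 640, 0]) cube([41, 41, 429]);
translate([779, 640, 0]) cube([41, 41, 429]);
translate([363, 651, 451]) cube([457, 30, 517]);
translate([363, 212, 620]) cube([41, 439, 41]);
translate([779, 212, 620]) cube([41, 439, 41]);
translate([363, 212, 451]) cube([41, 41, 169]);
translate([779, 212, 451]) cube([41, 41, 169]);
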